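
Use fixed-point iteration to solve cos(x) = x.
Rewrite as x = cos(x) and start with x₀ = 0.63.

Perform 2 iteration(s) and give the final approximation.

Equation: cos(x) = x
Fixed-point form: x = cos(x)
x₀ = 0.63

x_1 = g(0.630000) = 0.808028
x_2 = g(0.808028) = 0.690926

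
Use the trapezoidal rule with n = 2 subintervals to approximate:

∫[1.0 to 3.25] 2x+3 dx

f(x) = 2x+3
a = 1.0, b = 3.25, n = 2
h = (b - a)/n = 1.125000

Trapezoidal rule: (h/2)[f(x₀) + 2f(x₁) + 2f(x₂) + ... + f(xₙ)]

x_0 = 1.0000, f(x_0) = 5.000000, coefficient = 1
x_1 = 2.1250, f(x_1) = 7.250000, coefficient = 2
x_2 = 3.2500, f(x_2) = 9.500000, coefficient = 1

I ≈ (1.125000/2) × 29.000000 = 16.312500
Exact value: 16.312500
Error: 0.000000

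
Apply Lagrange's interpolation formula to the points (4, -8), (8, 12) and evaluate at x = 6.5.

Lagrange interpolation formula:
P(x) = Σ yᵢ × Lᵢ(x)
where Lᵢ(x) = Π_{j≠i} (x - xⱼ)/(xᵢ - xⱼ)

L_0(6.5) = (6.5 - 8)/(4 - 8) = 0.375000
L_1(6.5) = (6.5 - 4)/(8 - 4) = 0.625000

P(6.5) = (-8)×L_0(6.5) + 12×L_1(6.5)
P(6.5) = 4.500000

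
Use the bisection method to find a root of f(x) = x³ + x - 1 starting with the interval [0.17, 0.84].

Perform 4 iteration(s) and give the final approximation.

f(x) = x³ + x - 1
Initial interval: [0.17, 0.84]

Iteration 1:
  c_1 = (0.170000 + 0.840000)/2 = 0.505000
  f(c_1) = f(0.505000) = -0.366212
  f(a) × f(c) ≥ 0, new interval: [0.505000, 0.840000]
Iteration 2:
  c_2 = (0.505000 + 0.840000)/2 = 0.672500
  f(c_2) = f(0.672500) = -0.023358
  f(a) × f(c) ≥ 0, new interval: [0.672500, 0.840000]
Iteration 3:
  c_3 = (0.672500 + 0.840000)/2 = 0.756250
  f(c_3) = f(0.756250) = 0.188760
  f(a) × f(c) < 0, new interval: [0.672500, 0.756250]
Iteration 4:
  c_4 = (0.672500 + 0.756250)/2 = 0.714375
  f(c_4) = f(0.714375) = 0.078943
  f(a) × f(c) < 0, new interval: [0.672500, 0.714375]

After 4 iteration(s), the approximation is c_4 = 0.714375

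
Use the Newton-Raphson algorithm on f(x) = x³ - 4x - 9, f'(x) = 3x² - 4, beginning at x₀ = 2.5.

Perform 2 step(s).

f(x) = x³ - 4x - 9
f'(x) = 3x² - 4
x₀ = 2.5

Newton-Raphson formula: x_{n+1} = x_n - f(x_n)/f'(x_n)

Iteration 1:
  f(2.500000) = -3.375000
  f'(2.500000) = 14.750000
  x_1 = 2.500000 - (-3.375000)/14.750000 = 2.728814
Iteration 2:
  f(2.728814) = 0.404647
  f'(2.728814) = 18.339270
  x_2 = 2.728814 - 0.404647/18.339270 = 2.706749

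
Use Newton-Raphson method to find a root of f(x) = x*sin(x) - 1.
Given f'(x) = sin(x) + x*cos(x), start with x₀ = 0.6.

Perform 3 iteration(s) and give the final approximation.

f(x) = x*sin(x) - 1
f'(x) = sin(x) + x*cos(x)
x₀ = 0.6

Newton-Raphson formula: x_{n+1} = x_n - f(x_n)/f'(x_n)

Iteration 1:
  f(0.600000) = -0.661215
  f'(0.600000) = 1.059844
  x_1 = 0.600000 - (-0.661215)/1.059844 = 1.223879
Iteration 2:
  f(1.223879) = 0.150967
  f'(1.223879) = 1.356545
  x_2 = 1.223879 - 0.150967/1.356545 = 1.112591
Iteration 3:
  f(1.112591) = -0.002175
  f'(1.112591) = 1.388990
  x_3 = 1.112591 - (-0.002175)/1.388990 = 1.114157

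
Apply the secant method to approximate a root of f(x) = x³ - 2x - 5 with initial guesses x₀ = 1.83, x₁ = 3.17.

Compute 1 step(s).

f(x) = x³ - 2x - 5
x₀ = 1.83, x₁ = 3.17

Secant formula: x_{n+1} = x_n - f(x_n)(x_n - x_{n-1})/(f(x_n) - f(x_{n-1}))

Iteration 1:
  f(1.830000) = -2.531513
  f(3.170000) = 20.515013
  x_2 = 3.170000 - 20.515013×(3.170000 - 1.830000)/(20.515013 - (-2.531513))
       = 1.977190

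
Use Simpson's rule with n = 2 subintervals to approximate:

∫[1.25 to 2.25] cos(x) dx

f(x) = cos(x)
a = 1.25, b = 2.25, n = 2
h = (b - a)/n = 0.500000

Simpson's rule: (h/3)[f(x₀) + 4f(x₁) + 2f(x₂) + ... + f(xₙ)]

x_0 = 1.2500, f(x_0) = 0.315322, coefficient = 1
x_1 = 1.7500, f(x_1) = -0.178246, coefficient = 4
x_2 = 2.2500, f(x_2) = -0.628174, coefficient = 1

I ≈ (0.500000/3) × -1.025835 = -0.170973
Exact value: -0.170911
Error: 0.000061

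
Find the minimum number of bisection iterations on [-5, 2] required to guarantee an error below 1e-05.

We need (b-a)/2^n ≤ 1e-05
(2 - (-5))/2^n ≤ 1e-05
7/2^n ≤ 1e-05
2^n ≥ 700000
n ≥ log₂(700000) = 19.42
n ≥ 20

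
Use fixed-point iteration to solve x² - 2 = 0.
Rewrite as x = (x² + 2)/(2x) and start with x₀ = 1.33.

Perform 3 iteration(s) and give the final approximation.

Equation: x² - 2 = 0
Fixed-point form: x = (x² + 2)/(2x)
x₀ = 1.33

x_1 = g(1.330000) = 1.416880
x_2 = g(1.416880) = 1.414216
x_3 = g(1.414216) = 1.414214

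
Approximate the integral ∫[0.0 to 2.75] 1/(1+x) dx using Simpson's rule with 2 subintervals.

f(x) = 1/(1+x)
a = 0.0, b = 2.75, n = 2
h = (b - a)/n = 1.375000

Simpson's rule: (h/3)[f(x₀) + 4f(x₁) + 2f(x₂) + ... + f(xₙ)]

x_0 = 0.0000, f(x_0) = 1.000000, coefficient = 1
x_1 = 1.3750, f(x_1) = 0.421053, coefficient = 4
x_2 = 2.7500, f(x_2) = 0.266667, coefficient = 1

I ≈ (1.375000/3) × 2.950877 = 1.352485
Exact value: 1.321756
Error: 0.030730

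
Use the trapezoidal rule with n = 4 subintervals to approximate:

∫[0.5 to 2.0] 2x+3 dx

f(x) = 2x+3
a = 0.5, b = 2.0, n = 4
h = (b - a)/n = 0.375000

Trapezoidal rule: (h/2)[f(x₀) + 2f(x₁) + 2f(x₂) + ... + f(xₙ)]

x_0 = 0.5000, f(x_0) = 4.000000, coefficient = 1
x_1 = 0.8750, f(x_1) = 4.750000, coefficient = 2
x_2 = 1.2500, f(x_2) = 5.500000, coefficient = 2
x_3 = 1.6250, f(x_3) = 6.250000, coefficient = 2
x_4 = 2.0000, f(x_4) = 7.000000, coefficient = 1

I ≈ (0.375000/2) × 44.000000 = 8.250000
Exact value: 8.250000
Error: 0.000000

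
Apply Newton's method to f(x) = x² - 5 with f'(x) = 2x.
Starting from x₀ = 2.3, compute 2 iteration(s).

f(x) = x² - 5
f'(x) = 2x
x₀ = 2.3

Newton-Raphson formula: x_{n+1} = x_n - f(x_n)/f'(x_n)

Iteration 1:
  f(2.300000) = 0.290000
  f'(2.300000) = 4.600000
  x_1 = 2.300000 - 0.290000/4.600000 = 2.236957
Iteration 2:
  f(2.236957) = 0.003974
  f'(2.236957) = 4.473913
  x_2 = 2.236957 - 0.003974/4.473913 = 2.236068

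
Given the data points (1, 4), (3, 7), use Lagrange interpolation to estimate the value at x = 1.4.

Lagrange interpolation formula:
P(x) = Σ yᵢ × Lᵢ(x)
where Lᵢ(x) = Π_{j≠i} (x - xⱼ)/(xᵢ - xⱼ)

L_0(1.4) = (1.4 - 3)/(1 - 3) = 0.800000
L_1(1.4) = (1.4 - 1)/(3 - 1) = 0.200000

P(1.4) = 4×L_0(1.4) + 7×L_1(1.4)
P(1.4) = 4.600000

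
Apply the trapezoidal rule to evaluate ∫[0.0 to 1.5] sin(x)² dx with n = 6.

f(x) = sin(x)²
a = 0.0, b = 1.5, n = 6
h = (b - a)/n = 0.250000

Trapezoidal rule: (h/2)[f(x₀) + 2f(x₁) + 2f(x₂) + ... + f(xₙ)]

x_0 = 0.0000, f(x_0) = 0.000000, coefficient = 1
x_1 = 0.2500, f(x_1) = 0.061209, coefficient = 2
x_2 = 0.5000, f(x_2) = 0.229849, coefficient = 2
x_3 = 0.7500, f(x_3) = 0.464631, coefficient = 2
x_4 = 1.0000, f(x_4) = 0.708073, coefficient = 2
x_5 = 1.2500, f(x_5) = 0.900572, coefficient = 2
x_6 = 1.5000, f(x_6) = 0.994996, coefficient = 1

I ≈ (0.250000/2) × 5.723665 = 0.715458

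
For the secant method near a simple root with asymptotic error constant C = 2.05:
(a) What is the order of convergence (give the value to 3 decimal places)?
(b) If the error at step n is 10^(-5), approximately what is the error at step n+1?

(a) Secant method has superlinear convergence with order φ = (1+√5)/2 ≈ 1.618.
    This means |e_{n+1}| ≈ C|e_n|^1.618.

(b) With |e_n| = 10^(-5) and C = 2.05:
    |e_{n+1}| ≈ 2.05 × (10^(-5))^1.618 = 2.05 × 10^(-8.09)

(a) ≈ 1.618 (golden ratio); (b) |e_{n+1}| ≈ 1.666e-08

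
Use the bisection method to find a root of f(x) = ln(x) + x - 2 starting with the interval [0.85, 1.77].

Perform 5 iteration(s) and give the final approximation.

f(x) = ln(x) + x - 2
Initial interval: [0.85, 1.77]

Iteration 1:
  c_1 = (0.850000 + 1.770000)/2 = 1.310000
  f(c_1) = f(1.310000) = -0.419973
  f(a) × f(c) ≥ 0, new interval: [1.310000, 1.770000]
Iteration 2:
  c_2 = (1.310000 + 1.770000)/2 = 1.540000
  f(c_2) = f(1.540000) = -0.028218
  f(a) × f(c) ≥ 0, new interval: [1.540000, 1.770000]
Iteration 3:
  c_3 = (1.540000 + 1.770000)/2 = 1.655000
  f(c_3) = f(1.655000) = 0.158801
  f(a) × f(c) < 0, new interval: [1.540000, 1.655000]
Iteration 4:
  c_4 = (1.540000 + 1.655000)/2 = 1.597500
  f(c_4) = f(1.597500) = 0.065940
  f(a) × f(c) < 0, new interval: [1.540000, 1.597500]
Iteration 5:
  c_5 = (1.540000 + 1.597500)/2 = 1.568750
  f(c_5) = f(1.568750) = 0.019029
  f(a) × f(c) < 0, new interval: [1.540000, 1.568750]

After 5 iteration(s), the approximation is c_5 = 1.568750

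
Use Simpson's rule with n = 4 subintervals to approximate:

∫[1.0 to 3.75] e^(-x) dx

f(x) = e^(-x)
a = 1.0, b = 3.75, n = 4
h = (b - a)/n = 0.687500

Simpson's rule: (h/3)[f(x₀) + 4f(x₁) + 2f(x₂) + ... + f(xₙ)]

x_0 = 1.0000, f(x_0) = 0.367879, coefficient = 1
x_1 = 1.6875, f(x_1) = 0.184981, coefficient = 4
x_2 = 2.3750, f(x_2) = 0.093014, coefficient = 2
x_3 = 3.0625, f(x_3) = 0.046771, coefficient = 4
x_4 = 3.7500, f(x_4) = 0.023518, coefficient = 1

I ≈ (0.687500/3) × 1.504434 = 0.344766
Exact value: 0.344362
Error: 0.000404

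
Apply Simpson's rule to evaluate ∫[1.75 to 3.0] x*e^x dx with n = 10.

f(x) = x*e^x
a = 1.75, b = 3.0, n = 10
h = (b - a)/n = 0.125000

Simpson's rule: (h/3)[f(x₀) + 4f(x₁) + 2f(x₂) + ... + f(xₙ)]

x_0 = 1.7500, f(x_0) = 10.070555, coefficient = 1
x_1 = 1.8750, f(x_1) = 12.226536, coefficient = 4
x_2 = 2.0000, f(x_2) = 14.778112, coefficient = 2
x_3 = 2.1250, f(x_3) = 17.792407, coefficient = 4
x_4 = 2.2500, f(x_4) = 21.347406, coefficient = 2
x_5 = 2.3750, f(x_5) = 25.533656, coefficient = 4
x_6 = 2.5000, f(x_6) = 30.456235, coefficient = 2
x_7 = 2.6250, f(x_7) = 36.237007, coefficient = 4
x_8 = 2.7500, f(x_8) = 43.017238, coefficient = 2
x_9 = 2.8750, f(x_9) = 50.960594, coefficient = 4
x_10 = 3.0000, f(x_10) = 60.256611, coefficient = 1

I ≈ (0.125000/3) × 860.525950 = 35.855248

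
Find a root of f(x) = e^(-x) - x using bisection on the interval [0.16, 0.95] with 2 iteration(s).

f(x) = e^(-x) - x
Initial interval: [0.16, 0.95]

Iteration 1:
  c_1 = (0.160000 + 0.950000)/2 = 0.555000
  f(c_1) = f(0.555000) = 0.019072
  f(a) × f(c) ≥ 0, new interval: [0.555000, 0.950000]
Iteration 2:
  c_2 = (0.555000 + 0.950000)/2 = 0.752500
  f(c_2) = f(0.752500) = -0.281313
  f(a) × f(c) < 0, new interval: [0.555000, 0.752500]

After 2 iteration(s), the approximation is c_2 = 0.752500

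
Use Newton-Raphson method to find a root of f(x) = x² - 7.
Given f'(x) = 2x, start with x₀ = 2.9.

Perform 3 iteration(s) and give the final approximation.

f(x) = x² - 7
f'(x) = 2x
x₀ = 2.9

Newton-Raphson formula: x_{n+1} = x_n - f(x_n)/f'(x_n)

Iteration 1:
  f(2.900000) = 1.410000
  f'(2.900000) = 5.800000
  x_1 = 2.900000 - 1.410000/5.800000 = 2.656897
Iteration 2:
  f(2.656897) = 0.059099
  f'(2.656897) = 5.313793
  x_2 = 2.656897 - 0.059099/5.313793 = 2.645775
Iteration 3:
  f(2.645775) = 0.000124
  f'(2.645775) = 5.291549
  x_3 = 2.645775 - 0.000124/5.291549 = 2.645751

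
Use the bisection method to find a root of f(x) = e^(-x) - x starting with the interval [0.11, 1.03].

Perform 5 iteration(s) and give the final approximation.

f(x) = e^(-x) - x
Initial interval: [0.11, 1.03]

Iteration 1:
  c_1 = (0.110000 + 1.030000)/2 = 0.570000
  f(c_1) = f(0.570000) = -0.004475
  f(a) × f(c) < 0, new interval: [0.110000, 0.570000]
Iteration 2:
  c_2 = (0.110000 + 0.570000)/2 = 0.340000
  f(c_2) = f(0.340000) = 0.371770
  f(a) × f(c) ≥ 0, new interval: [0.340000, 0.570000]
Iteration 3:
  c_3 = (0.340000 + 0.570000)/2 = 0.455000
  f(c_3) = f(0.455000) = 0.179448
  f(a) × f(c) ≥ 0, new interval: [0.455000, 0.570000]
Iteration 4:
  c_4 = (0.455000 + 0.570000)/2 = 0.512500
  f(c_4) = f(0.512500) = 0.086496
  f(a) × f(c) ≥ 0, new interval: [0.512500, 0.570000]
Iteration 5:
  c_5 = (0.512500 + 0.570000)/2 = 0.541250
  f(c_5) = f(0.541250) = 0.040770
  f(a) × f(c) ≥ 0, new interval: [0.541250, 0.570000]

After 5 iteration(s), the approximation is c_5 = 0.541250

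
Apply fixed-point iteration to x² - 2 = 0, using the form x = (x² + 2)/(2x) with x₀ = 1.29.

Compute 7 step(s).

Equation: x² - 2 = 0
Fixed-point form: x = (x² + 2)/(2x)
x₀ = 1.29

x_1 = g(1.290000) = 1.420194
x_2 = g(1.420194) = 1.414226
x_3 = g(1.414226) = 1.414214
x_4 = g(1.414214) = 1.414214
x_5 = g(1.414214) = 1.414214
x_6 = g(1.414214) = 1.414214
x_7 = g(1.414214) = 1.414214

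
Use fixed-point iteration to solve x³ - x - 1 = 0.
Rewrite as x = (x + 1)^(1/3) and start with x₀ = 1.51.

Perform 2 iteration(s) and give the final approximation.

Equation: x³ - x - 1 = 0
Fixed-point form: x = (x + 1)^(1/3)
x₀ = 1.51

x_1 = g(1.510000) = 1.359016
x_2 = g(1.359016) = 1.331201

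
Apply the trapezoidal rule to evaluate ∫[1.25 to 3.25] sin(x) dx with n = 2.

f(x) = sin(x)
a = 1.25, b = 3.25, n = 2
h = (b - a)/n = 1.000000

Trapezoidal rule: (h/2)[f(x₀) + 2f(x₁) + 2f(x₂) + ... + f(xₙ)]

x_0 = 1.2500, f(x_0) = 0.948985, coefficient = 1
x_1 = 2.2500, f(x_1) = 0.778073, coefficient = 2
x_2 = 3.2500, f(x_2) = -0.108195, coefficient = 1

I ≈ (1.000000/2) × 2.396936 = 1.198468
Exact value: 1.309452
Error: 0.110984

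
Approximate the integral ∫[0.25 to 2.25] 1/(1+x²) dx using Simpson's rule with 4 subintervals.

f(x) = 1/(1+x²)
a = 0.25, b = 2.25, n = 4
h = (b - a)/n = 0.500000

Simpson's rule: (h/3)[f(x₀) + 4f(x₁) + 2f(x₂) + ... + f(xₙ)]

x_0 = 0.2500, f(x_0) = 0.941176, coefficient = 1
x_1 = 0.7500, f(x_1) = 0.640000, coefficient = 4
x_2 = 1.2500, f(x_2) = 0.390244, coefficient = 2
x_3 = 1.7500, f(x_3) = 0.246154, coefficient = 4
x_4 = 2.2500, f(x_4) = 0.164948, coefficient = 1

I ≈ (0.500000/3) × 5.431228 = 0.905205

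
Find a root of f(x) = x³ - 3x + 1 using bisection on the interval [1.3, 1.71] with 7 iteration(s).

f(x) = x³ - 3x + 1
Initial interval: [1.3, 1.71]

Iteration 1:
  c_1 = (1.300000 + 1.710000)/2 = 1.505000
  f(c_1) = f(1.505000) = -0.106137
  f(a) × f(c) ≥ 0, new interval: [1.505000, 1.710000]
Iteration 2:
  c_2 = (1.505000 + 1.710000)/2 = 1.607500
  f(c_2) = f(1.607500) = 0.331370
  f(a) × f(c) < 0, new interval: [1.505000, 1.607500]
Iteration 3:
  c_3 = (1.505000 + 1.607500)/2 = 1.556250
  f(c_3) = f(1.556250) = 0.100354
  f(a) × f(c) < 0, new interval: [1.505000, 1.556250]
Iteration 4:
  c_4 = (1.505000 + 1.556250)/2 = 1.530625
  f(c_4) = f(1.530625) = -0.005907
  f(a) × f(c) ≥ 0, new interval: [1.530625, 1.556250]
Iteration 5:
  c_5 = (1.530625 + 1.556250)/2 = 1.543438
  f(c_5) = f(1.543438) = 0.046463
  f(a) × f(c) < 0, new interval: [1.530625, 1.543438]
Iteration 6:
  c_6 = (1.530625 + 1.543438)/2 = 1.537031
  f(c_6) = f(1.537031) = 0.020089
  f(a) × f(c) < 0, new interval: [1.530625, 1.537031]
Iteration 7:
  c_7 = (1.530625 + 1.537031)/2 = 1.533828
  f(c_7) = f(1.533828) = 0.007044
  f(a) × f(c) < 0, new interval: [1.530625, 1.533828]

After 7 iteration(s), the approximation is c_7 = 1.533828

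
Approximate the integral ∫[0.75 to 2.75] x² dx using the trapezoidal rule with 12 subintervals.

f(x) = x²
a = 0.75, b = 2.75, n = 12
h = (b - a)/n = 0.166667

Trapezoidal rule: (h/2)[f(x₀) + 2f(x₁) + 2f(x₂) + ... + f(xₙ)]

x_0 = 0.7500, f(x_0) = 0.562500, coefficient = 1
x_1 = 0.9167, f(x_1) = 0.840278, coefficient = 2
x_2 = 1.0833, f(x_2) = 1.173611, coefficient = 2
x_3 = 1.2500, f(x_3) = 1.562500, coefficient = 2
x_4 = 1.4167, f(x_4) = 2.006944, coefficient = 2
x_5 = 1.5833, f(x_5) = 2.506944, coefficient = 2
x_6 = 1.7500, f(x_6) = 3.062500, coefficient = 2
x_7 = 1.9167, f(x_7) = 3.673611, coefficient = 2
x_8 = 2.0833, f(x_8) = 4.340278, coefficient = 2
x_9 = 2.2500, f(x_9) = 5.062500, coefficient = 2
x_10 = 2.4167, f(x_10) = 5.840278, coefficient = 2
x_11 = 2.5833, f(x_11) = 6.673611, coefficient = 2
x_12 = 2.7500, f(x_12) = 7.562500, coefficient = 1

I ≈ (0.166667/2) × 81.611111 = 6.800926
Exact value: 6.791667
Error: 0.009259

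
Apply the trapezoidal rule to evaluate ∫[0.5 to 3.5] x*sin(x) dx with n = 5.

f(x) = x*sin(x)
a = 0.5, b = 3.5, n = 5
h = (b - a)/n = 0.600000

Trapezoidal rule: (h/2)[f(x₀) + 2f(x₁) + 2f(x₂) + ... + f(xₙ)]

x_0 = 0.5000, f(x_0) = 0.239713, coefficient = 1
x_1 = 1.1000, f(x_1) = 0.980328, coefficient = 2
x_2 = 1.7000, f(x_2) = 1.685830, coefficient = 2
x_3 = 2.3000, f(x_3) = 1.715122, coefficient = 2
x_4 = 2.9000, f(x_4) = 0.693823, coefficient = 2
x_5 = 3.5000, f(x_5) = -1.227741, coefficient = 1

I ≈ (0.600000/2) × 9.162178 = 2.748653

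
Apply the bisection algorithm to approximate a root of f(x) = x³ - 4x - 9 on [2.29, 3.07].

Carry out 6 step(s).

f(x) = x³ - 4x - 9
Initial interval: [2.29, 3.07]

Iteration 1:
  c_1 = (2.290000 + 3.070000)/2 = 2.680000
  f(c_1) = f(2.680000) = -0.471168
  f(a) × f(c) ≥ 0, new interval: [2.680000, 3.070000]
Iteration 2:
  c_2 = (2.680000 + 3.070000)/2 = 2.875000
  f(c_2) = f(2.875000) = 3.263672
  f(a) × f(c) < 0, new interval: [2.680000, 2.875000]
Iteration 3:
  c_3 = (2.680000 + 2.875000)/2 = 2.777500
  f(c_3) = f(2.777500) = 1.317041
  f(a) × f(c) < 0, new interval: [2.680000, 2.777500]
Iteration 4:
  c_4 = (2.680000 + 2.777500)/2 = 2.728750
  f(c_4) = f(2.728750) = 0.403481
  f(a) × f(c) < 0, new interval: [2.680000, 2.728750]
Iteration 5:
  c_5 = (2.680000 + 2.728750)/2 = 2.704375
  f(c_5) = f(2.704375) = -0.038664
  f(a) × f(c) ≥ 0, new interval: [2.704375, 2.728750]
Iteration 6:
  c_6 = (2.704375 + 2.728750)/2 = 2.716562
  f(c_6) = f(2.716562) = 0.181198
  f(a) × f(c) < 0, new interval: [2.704375, 2.716562]

After 6 iteration(s), the approximation is c_6 = 2.716562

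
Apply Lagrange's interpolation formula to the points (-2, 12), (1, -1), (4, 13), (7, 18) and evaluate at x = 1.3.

Lagrange interpolation formula:
P(x) = Σ yᵢ × Lᵢ(x)
where Lᵢ(x) = Π_{j≠i} (x - xⱼ)/(xᵢ - xⱼ)

L_0(1.3) = (1.3 - 1)/(-2 - 1) × (1.3 - 4)/(-2 - 4) × (1.3 - 7)/(-2 - 7) = -0.028500
L_1(1.3) = (1.3 - (-2))/(1 - (-2)) × (1.3 - 4)/(1 - 4) × (1.3 - 7)/(1 - 7) = 0.940500
L_2(1.3) = (1.3 - (-2))/(4 - (-2)) × (1.3 - 1)/(4 - 1) × (1.3 - 7)/(4 - 7) = 0.104500
L_3(1.3) = (1.3 - (-2))/(7 - (-2)) × (1.3 - 1)/(7 - 1) × (1.3 - 4)/(7 - 4) = -0.016500

P(1.3) = 12×L_0(1.3) + (-1)×L_1(1.3) + 13×L_2(1.3) + 18×L_3(1.3)
P(1.3) = -0.221000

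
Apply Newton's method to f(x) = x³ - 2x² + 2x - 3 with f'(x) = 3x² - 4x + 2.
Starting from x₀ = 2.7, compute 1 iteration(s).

f(x) = x³ - 2x² + 2x - 3
f'(x) = 3x² - 4x + 2
x₀ = 2.7

Newton-Raphson formula: x_{n+1} = x_n - f(x_n)/f'(x_n)

Iteration 1:
  f(2.700000) = 7.503000
  f'(2.700000) = 13.070000
  x_1 = 2.700000 - 7.503000/13.070000 = 2.125937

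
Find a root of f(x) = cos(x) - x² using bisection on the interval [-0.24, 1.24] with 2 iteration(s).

f(x) = cos(x) - x²
Initial interval: [-0.24, 1.24]

Iteration 1:
  c_1 = (-0.240000 + 1.240000)/2 = 0.500000
  f(c_1) = f(0.500000) = 0.627583
  f(a) × f(c) ≥ 0, new interval: [0.500000, 1.240000]
Iteration 2:
  c_2 = (0.500000 + 1.240000)/2 = 0.870000
  f(c_2) = f(0.870000) = -0.112073
  f(a) × f(c) < 0, new interval: [0.500000, 0.870000]

After 2 iteration(s), the approximation is c_2 = 0.870000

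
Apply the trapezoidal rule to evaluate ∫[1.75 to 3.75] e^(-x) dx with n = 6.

f(x) = e^(-x)
a = 1.75, b = 3.75, n = 6
h = (b - a)/n = 0.333333

Trapezoidal rule: (h/2)[f(x₀) + 2f(x₁) + 2f(x₂) + ... + f(xₙ)]

x_0 = 1.7500, f(x_0) = 0.173774, coefficient = 1
x_1 = 2.0833, f(x_1) = 0.124514, coefficient = 2
x_2 = 2.4167, f(x_2) = 0.089219, coefficient = 2
x_3 = 2.7500, f(x_3) = 0.063928, coefficient = 2
x_4 = 3.0833, f(x_4) = 0.045806, coefficient = 2
x_5 = 3.4167, f(x_5) = 0.032822, coefficient = 2
x_6 = 3.7500, f(x_6) = 0.023518, coefficient = 1

I ≈ (0.333333/2) × 0.909869 = 0.151645
Exact value: 0.150256
Error: 0.001389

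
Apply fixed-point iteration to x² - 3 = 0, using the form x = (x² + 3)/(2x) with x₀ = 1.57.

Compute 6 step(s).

Equation: x² - 3 = 0
Fixed-point form: x = (x² + 3)/(2x)
x₀ = 1.57

x_1 = g(1.570000) = 1.740414
x_2 = g(1.740414) = 1.732071
x_3 = g(1.732071) = 1.732051
x_4 = g(1.732051) = 1.732051
x_5 = g(1.732051) = 1.732051
x_6 = g(1.732051) = 1.732051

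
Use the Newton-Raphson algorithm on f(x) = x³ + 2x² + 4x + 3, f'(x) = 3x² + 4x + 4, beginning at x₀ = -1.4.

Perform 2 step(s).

f(x) = x³ + 2x² + 4x + 3
f'(x) = 3x² + 4x + 4
x₀ = -1.4

Newton-Raphson formula: x_{n+1} = x_n - f(x_n)/f'(x_n)

Iteration 1:
  f(-1.400000) = -1.424000
  f'(-1.400000) = 4.280000
  x_1 = -1.400000 - (-1.424000)/4.280000 = -1.067290
Iteration 2:
  f(-1.067290) = -0.206702
  f'(-1.067290) = 3.148163
  x_2 = -1.067290 - (-0.206702)/3.148163 = -1.001632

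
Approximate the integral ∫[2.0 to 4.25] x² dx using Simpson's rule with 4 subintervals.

f(x) = x²
a = 2.0, b = 4.25, n = 4
h = (b - a)/n = 0.562500

Simpson's rule: (h/3)[f(x₀) + 4f(x₁) + 2f(x₂) + ... + f(xₙ)]

x_0 = 2.0000, f(x_0) = 4.000000, coefficient = 1
x_1 = 2.5625, f(x_1) = 6.566406, coefficient = 4
x_2 = 3.1250, f(x_2) = 9.765625, coefficient = 2
x_3 = 3.6875, f(x_3) = 13.597656, coefficient = 4
x_4 = 4.2500, f(x_4) = 18.062500, coefficient = 1

I ≈ (0.562500/3) × 122.250000 = 22.921875
Exact value: 22.921875
Error: 0.000000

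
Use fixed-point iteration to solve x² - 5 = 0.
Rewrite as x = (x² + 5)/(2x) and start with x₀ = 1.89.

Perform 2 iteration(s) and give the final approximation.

Equation: x² - 5 = 0
Fixed-point form: x = (x² + 5)/(2x)
x₀ = 1.89

x_1 = g(1.890000) = 2.267751
x_2 = g(2.267751) = 2.236289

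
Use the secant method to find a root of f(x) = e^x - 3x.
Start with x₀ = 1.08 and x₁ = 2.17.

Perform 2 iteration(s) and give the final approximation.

f(x) = e^x - 3x
x₀ = 1.08, x₁ = 2.17

Secant formula: x_{n+1} = x_n - f(x_n)(x_n - x_{n-1})/(f(x_n) - f(x_{n-1}))

Iteration 1:
  f(1.080000) = -0.295320
  f(2.170000) = 2.248284
  x_2 = 2.170000 - 2.248284×(2.170000 - 1.080000)/(2.248284 - (-0.295320))
       = 1.206552
Iteration 2:
  f(2.170000) = 2.248284
  f(1.206552) = -0.277714
  x_3 = 1.206552 - (-0.277714)×(1.206552 - 2.170000)/(-0.277714 - 2.248284)
       = 1.312476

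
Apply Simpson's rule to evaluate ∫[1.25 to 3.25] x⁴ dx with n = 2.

f(x) = x⁴
a = 1.25, b = 3.25, n = 2
h = (b - a)/n = 1.000000

Simpson's rule: (h/3)[f(x₀) + 4f(x₁) + 2f(x₂) + ... + f(xₙ)]

x_0 = 1.2500, f(x_0) = 2.441406, coefficient = 1
x_1 = 2.2500, f(x_1) = 25.628906, coefficient = 4
x_2 = 3.2500, f(x_2) = 111.566406, coefficient = 1

I ≈ (1.000000/3) × 216.523438 = 72.174479
Exact value: 71.907813
Error: 0.266667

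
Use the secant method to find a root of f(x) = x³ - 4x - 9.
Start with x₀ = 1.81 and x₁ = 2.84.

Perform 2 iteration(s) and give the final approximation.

f(x) = x³ - 4x - 9
x₀ = 1.81, x₁ = 2.84

Secant formula: x_{n+1} = x_n - f(x_n)(x_n - x_{n-1})/(f(x_n) - f(x_{n-1}))

Iteration 1:
  f(1.810000) = -10.310259
  f(2.840000) = 2.546304
  x_2 = 2.840000 - 2.546304×(2.840000 - 1.810000)/(2.546304 - (-10.310259))
       = 2.636004
Iteration 2:
  f(2.840000) = 2.546304
  f(2.636004) = -1.227705
  x_3 = 2.636004 - (-1.227705)×(2.636004 - 2.840000)/(-1.227705 - 2.546304)
       = 2.702365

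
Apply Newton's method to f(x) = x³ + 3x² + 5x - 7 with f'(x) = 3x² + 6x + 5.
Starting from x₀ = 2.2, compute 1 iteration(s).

f(x) = x³ + 3x² + 5x - 7
f'(x) = 3x² + 6x + 5
x₀ = 2.2

Newton-Raphson formula: x_{n+1} = x_n - f(x_n)/f'(x_n)

Iteration 1:
  f(2.200000) = 29.168000
  f'(2.200000) = 32.720000
  x_1 = 2.200000 - 29.168000/32.720000 = 1.308557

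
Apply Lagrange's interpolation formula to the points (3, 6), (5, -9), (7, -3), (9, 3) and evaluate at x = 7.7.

Lagrange interpolation formula:
P(x) = Σ yᵢ × Lᵢ(x)
where Lᵢ(x) = Π_{j≠i} (x - xⱼ)/(xᵢ - xⱼ)

L_0(7.7) = (7.7 - 5)/(3 - 5) × (7.7 - 7)/(3 - 7) × (7.7 - 9)/(3 - 9) = 0.051188
L_1(7.7) = (7.7 - 3)/(5 - 3) × (7.7 - 7)/(5 - 7) × (7.7 - 9)/(5 - 9) = -0.267313
L_2(7.7) = (7.7 - 3)/(7 - 3) × (7.7 - 5)/(7 - 5) × (7.7 - 9)/(7 - 9) = 1.031062
L_3(7.7) = (7.7 - 3)/(9 - 3) × (7.7 - 5)/(9 - 5) × (7.7 - 7)/(9 - 7) = 0.185063

P(7.7) = 6×L_0(7.7) + (-9)×L_1(7.7) + (-3)×L_2(7.7) + 3×L_3(7.7)
P(7.7) = 0.174938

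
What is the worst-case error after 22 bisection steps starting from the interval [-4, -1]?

Bisection error bound: |error| ≤ (b-a)/2^n
|error| ≤ (-1 - (-4))/2^22 = 3/2^22
|error| ≤ 0.0000007153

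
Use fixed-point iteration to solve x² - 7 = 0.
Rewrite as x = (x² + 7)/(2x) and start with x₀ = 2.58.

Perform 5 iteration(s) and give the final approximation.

Equation: x² - 7 = 0
Fixed-point form: x = (x² + 7)/(2x)
x₀ = 2.58

x_1 = g(2.580000) = 2.646589
x_2 = g(2.646589) = 2.645751
x_3 = g(2.645751) = 2.645751
x_4 = g(2.645751) = 2.645751
x_5 = g(2.645751) = 2.645751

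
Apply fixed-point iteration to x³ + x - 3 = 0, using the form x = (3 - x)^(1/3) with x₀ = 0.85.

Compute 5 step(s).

Equation: x³ + x - 3 = 0
Fixed-point form: x = (3 - x)^(1/3)
x₀ = 0.85

x_1 = g(0.850000) = 1.290663
x_2 = g(1.290663) = 1.195664
x_3 = g(1.195664) = 1.217416
x_4 = g(1.217416) = 1.212504
x_5 = g(1.212504) = 1.213617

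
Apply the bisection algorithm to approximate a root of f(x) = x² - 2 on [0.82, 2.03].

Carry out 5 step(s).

f(x) = x² - 2
Initial interval: [0.82, 2.03]

Iteration 1:
  c_1 = (0.820000 + 2.030000)/2 = 1.425000
  f(c_1) = f(1.425000) = 0.030625
  f(a) × f(c) < 0, new interval: [0.820000, 1.425000]
Iteration 2:
  c_2 = (0.820000 + 1.425000)/2 = 1.122500
  f(c_2) = f(1.122500) = -0.739994
  f(a) × f(c) ≥ 0, new interval: [1.122500, 1.425000]
Iteration 3:
  c_3 = (1.122500 + 1.425000)/2 = 1.273750
  f(c_3) = f(1.273750) = -0.377561
  f(a) × f(c) ≥ 0, new interval: [1.273750, 1.425000]
Iteration 4:
  c_4 = (1.273750 + 1.425000)/2 = 1.349375
  f(c_4) = f(1.349375) = -0.179187
  f(a) × f(c) ≥ 0, new interval: [1.349375, 1.425000]
Iteration 5:
  c_5 = (1.349375 + 1.425000)/2 = 1.387187
  f(c_5) = f(1.387187) = -0.075711
  f(a) × f(c) ≥ 0, new interval: [1.387187, 1.425000]

After 5 iteration(s), the approximation is c_5 = 1.387187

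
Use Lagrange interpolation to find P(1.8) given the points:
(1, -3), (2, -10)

Lagrange interpolation formula:
P(x) = Σ yᵢ × Lᵢ(x)
where Lᵢ(x) = Π_{j≠i} (x - xⱼ)/(xᵢ - xⱼ)

L_0(1.8) = (1.8 - 2)/(1 - 2) = 0.200000
L_1(1.8) = (1.8 - 1)/(2 - 1) = 0.800000

P(1.8) = (-3)×L_0(1.8) + (-10)×L_1(1.8)
P(1.8) = -8.600000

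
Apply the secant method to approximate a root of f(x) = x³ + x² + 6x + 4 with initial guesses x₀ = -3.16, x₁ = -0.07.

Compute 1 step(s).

f(x) = x³ + x² + 6x + 4
x₀ = -3.16, x₁ = -0.07

Secant formula: x_{n+1} = x_n - f(x_n)(x_n - x_{n-1})/(f(x_n) - f(x_{n-1}))

Iteration 1:
  f(-3.160000) = -36.528896
  f(-0.070000) = 3.584557
  x_2 = -0.070000 - 3.584557×(-0.070000 - (-3.160000))/(3.584557 - (-36.528896))
       = -0.346124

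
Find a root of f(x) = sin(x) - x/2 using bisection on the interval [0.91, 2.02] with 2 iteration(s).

f(x) = sin(x) - x/2
Initial interval: [0.91, 2.02]

Iteration 1:
  c_1 = (0.910000 + 2.020000)/2 = 1.465000
  f(c_1) = f(1.465000) = 0.261909
  f(a) × f(c) ≥ 0, new interval: [1.465000, 2.020000]
Iteration 2:
  c_2 = (1.465000 + 2.020000)/2 = 1.742500
  f(c_2) = f(1.742500) = 0.114045
  f(a) × f(c) ≥ 0, new interval: [1.742500, 2.020000]

After 2 iteration(s), the approximation is c_2 = 1.742500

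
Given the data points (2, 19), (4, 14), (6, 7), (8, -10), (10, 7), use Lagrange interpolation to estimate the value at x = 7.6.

Lagrange interpolation formula:
P(x) = Σ yᵢ × Lᵢ(x)
where Lᵢ(x) = Π_{j≠i} (x - xⱼ)/(xᵢ - xⱼ)

L_0(7.6) = (7.6 - 4)/(2 - 4) × (7.6 - 6)/(2 - 6) × (7.6 - 8)/(2 - 8) × (7.6 - 10)/(2 - 10) = 0.014400
L_1(7.6) = (7.6 - 2)/(4 - 2) × (7.6 - 6)/(4 - 6) × (7.6 - 8)/(4 - 8) × (7.6 - 10)/(4 - 10) = -0.089600
L_2(7.6) = (7.6 - 2)/(6 - 2) × (7.6 - 4)/(6 - 4) × (7.6 - 8)/(6 - 8) × (7.6 - 10)/(6 - 10) = 0.302400
L_3(7.6) = (7.6 - 2)/(8 - 2) × (7.6 - 4)/(8 - 4) × (7.6 - 6)/(8 - 6) × (7.6 - 10)/(8 - 10) = 0.806400
L_4(7.6) = (7.6 - 2)/(10 - 2) × (7.6 - 4)/(10 - 4) × (7.6 - 6)/(10 - 6) × (7.6 - 8)/(10 - 8) = -0.033600

P(7.6) = 19×L_0(7.6) + 14×L_1(7.6) + 7×L_2(7.6) + (-10)×L_3(7.6) + 7×L_4(7.6)
P(7.6) = -7.163200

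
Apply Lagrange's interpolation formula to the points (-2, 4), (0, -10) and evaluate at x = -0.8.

Lagrange interpolation formula:
P(x) = Σ yᵢ × Lᵢ(x)
where Lᵢ(x) = Π_{j≠i} (x - xⱼ)/(xᵢ - xⱼ)

L_0(-0.8) = (-0.8 - 0)/(-2 - 0) = 0.400000
L_1(-0.8) = (-0.8 - (-2))/(0 - (-2)) = 0.600000

P(-0.8) = 4×L_0(-0.8) + (-10)×L_1(-0.8)
P(-0.8) = -4.400000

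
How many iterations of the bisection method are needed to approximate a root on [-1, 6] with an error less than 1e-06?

We need (b-a)/2^n ≤ 1e-06
(6 - (-1))/2^n ≤ 1e-06
7/2^n ≤ 1e-06
2^n ≥ 7000000
n ≥ log₂(7000000) = 22.74
n ≥ 23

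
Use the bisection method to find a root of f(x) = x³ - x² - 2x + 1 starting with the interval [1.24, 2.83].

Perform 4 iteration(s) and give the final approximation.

f(x) = x³ - x² - 2x + 1
Initial interval: [1.24, 2.83]

Iteration 1:
  c_1 = (1.240000 + 2.830000)/2 = 2.035000
  f(c_1) = f(2.035000) = 1.216168
  f(a) × f(c) < 0, new interval: [1.240000, 2.035000]
Iteration 2:
  c_2 = (1.240000 + 2.035000)/2 = 1.637500
  f(c_2) = f(1.637500) = -0.565604
  f(a) × f(c) ≥ 0, new interval: [1.637500, 2.035000]
Iteration 3:
  c_3 = (1.637500 + 2.035000)/2 = 1.836250
  f(c_3) = f(1.836250) = 0.147180
  f(a) × f(c) < 0, new interval: [1.637500, 1.836250]
Iteration 4:
  c_4 = (1.637500 + 1.836250)/2 = 1.736875
  f(c_4) = f(1.736875) = -0.250794
  f(a) × f(c) ≥ 0, new interval: [1.736875, 1.836250]

After 4 iteration(s), the approximation is c_4 = 1.736875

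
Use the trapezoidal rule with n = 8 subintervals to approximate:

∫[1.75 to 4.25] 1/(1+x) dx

f(x) = 1/(1+x)
a = 1.75, b = 4.25, n = 8
h = (b - a)/n = 0.312500

Trapezoidal rule: (h/2)[f(x₀) + 2f(x₁) + 2f(x₂) + ... + f(xₙ)]

x_0 = 1.7500, f(x_0) = 0.363636, coefficient = 1
x_1 = 2.0625, f(x_1) = 0.326531, coefficient = 2
x_2 = 2.3750, f(x_2) = 0.296296, coefficient = 2
x_3 = 2.6875, f(x_3) = 0.271186, coefficient = 2
x_4 = 3.0000, f(x_4) = 0.250000, coefficient = 2
x_5 = 3.3125, f(x_5) = 0.231884, coefficient = 2
x_6 = 3.6250, f(x_6) = 0.216216, coefficient = 2
x_7 = 3.9375, f(x_7) = 0.202532, coefficient = 2
x_8 = 4.2500, f(x_8) = 0.190476, coefficient = 1

I ≈ (0.312500/2) × 4.143403 = 0.647407
Exact value: 0.646627
Error: 0.000780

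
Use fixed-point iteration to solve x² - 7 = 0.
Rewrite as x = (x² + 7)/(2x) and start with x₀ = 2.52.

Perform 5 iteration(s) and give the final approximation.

Equation: x² - 7 = 0
Fixed-point form: x = (x² + 7)/(2x)
x₀ = 2.52

x_1 = g(2.520000) = 2.648889
x_2 = g(2.648889) = 2.645753
x_3 = g(2.645753) = 2.645751
x_4 = g(2.645751) = 2.645751
x_5 = g(2.645751) = 2.645751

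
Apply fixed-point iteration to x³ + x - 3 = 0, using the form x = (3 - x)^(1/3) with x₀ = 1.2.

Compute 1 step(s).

Equation: x³ + x - 3 = 0
Fixed-point form: x = (3 - x)^(1/3)
x₀ = 1.2

x_1 = g(1.200000) = 1.216440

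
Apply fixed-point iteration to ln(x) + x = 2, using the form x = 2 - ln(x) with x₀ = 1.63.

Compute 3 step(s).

Equation: ln(x) + x = 2
Fixed-point form: x = 2 - ln(x)
x₀ = 1.63

x_1 = g(1.630000) = 1.511420
x_2 = g(1.511420) = 1.586950
x_3 = g(1.586950) = 1.538186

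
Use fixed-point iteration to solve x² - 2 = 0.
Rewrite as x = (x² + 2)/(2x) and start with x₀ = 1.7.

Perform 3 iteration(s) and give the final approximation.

Equation: x² - 2 = 0
Fixed-point form: x = (x² + 2)/(2x)
x₀ = 1.7

x_1 = g(1.700000) = 1.438235
x_2 = g(1.438235) = 1.414414
x_3 = g(1.414414) = 1.414214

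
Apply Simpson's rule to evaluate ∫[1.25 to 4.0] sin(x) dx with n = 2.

f(x) = sin(x)
a = 1.25, b = 4.0, n = 2
h = (b - a)/n = 1.375000

Simpson's rule: (h/3)[f(x₀) + 4f(x₁) + 2f(x₂) + ... + f(xₙ)]

x_0 = 1.2500, f(x_0) = 0.948985, coefficient = 1
x_1 = 2.6250, f(x_1) = 0.493920, coefficient = 4
x_2 = 4.0000, f(x_2) = -0.756802, coefficient = 1

I ≈ (1.375000/3) × 2.167863 = 0.993604
Exact value: 0.968966
Error: 0.024638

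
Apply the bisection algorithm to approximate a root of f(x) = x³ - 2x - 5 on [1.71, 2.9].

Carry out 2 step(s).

f(x) = x³ - 2x - 5
Initial interval: [1.71, 2.9]

Iteration 1:
  c_1 = (1.710000 + 2.900000)/2 = 2.305000
  f(c_1) = f(2.305000) = 2.636523
  f(a) × f(c) < 0, new interval: [1.710000, 2.305000]
Iteration 2:
  c_2 = (1.710000 + 2.305000)/2 = 2.007500
  f(c_2) = f(2.007500) = -0.924662
  f(a) × f(c) ≥ 0, new interval: [2.007500, 2.305000]

After 2 iteration(s), the approximation is c_2 = 2.007500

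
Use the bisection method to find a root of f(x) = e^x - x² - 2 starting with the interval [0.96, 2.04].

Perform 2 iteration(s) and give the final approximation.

f(x) = e^x - x² - 2
Initial interval: [0.96, 2.04]

Iteration 1:
  c_1 = (0.960000 + 2.040000)/2 = 1.500000
  f(c_1) = f(1.500000) = 0.231689
  f(a) × f(c) < 0, new interval: [0.960000, 1.500000]
Iteration 2:
  c_2 = (0.960000 + 1.500000)/2 = 1.230000
  f(c_2) = f(1.230000) = -0.091670
  f(a) × f(c) ≥ 0, new interval: [1.230000, 1.500000]

After 2 iteration(s), the approximation is c_2 = 1.230000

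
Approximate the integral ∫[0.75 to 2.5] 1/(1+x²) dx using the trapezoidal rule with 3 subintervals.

f(x) = 1/(1+x²)
a = 0.75, b = 2.5, n = 3
h = (b - a)/n = 0.583333

Trapezoidal rule: (h/2)[f(x₀) + 2f(x₁) + 2f(x₂) + ... + f(xₙ)]

x_0 = 0.7500, f(x_0) = 0.640000, coefficient = 1
x_1 = 1.3333, f(x_1) = 0.360000, coefficient = 2
x_2 = 1.9167, f(x_2) = 0.213967, coefficient = 2
x_3 = 2.5000, f(x_3) = 0.137931, coefficient = 1

I ≈ (0.583333/2) × 1.925866 = 0.561711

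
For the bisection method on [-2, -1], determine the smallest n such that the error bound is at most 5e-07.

We need (b-a)/2^n ≤ 5e-07
(-1 - (-2))/2^n ≤ 5e-07
1/2^n ≤ 5e-07
2^n ≥ 2000000
n ≥ log₂(2000000) = 20.93
n ≥ 21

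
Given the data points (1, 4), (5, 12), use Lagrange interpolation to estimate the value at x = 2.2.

Lagrange interpolation formula:
P(x) = Σ yᵢ × Lᵢ(x)
where Lᵢ(x) = Π_{j≠i} (x - xⱼ)/(xᵢ - xⱼ)

L_0(2.2) = (2.2 - 5)/(1 - 5) = 0.700000
L_1(2.2) = (2.2 - 1)/(5 - 1) = 0.300000

P(2.2) = 4×L_0(2.2) + 12×L_1(2.2)
P(2.2) = 6.400000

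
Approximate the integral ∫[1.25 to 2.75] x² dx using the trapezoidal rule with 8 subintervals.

f(x) = x²
a = 1.25, b = 2.75, n = 8
h = (b - a)/n = 0.187500

Trapezoidal rule: (h/2)[f(x₀) + 2f(x₁) + 2f(x₂) + ... + f(xₙ)]

x_0 = 1.2500, f(x_0) = 1.562500, coefficient = 1
x_1 = 1.4375, f(x_1) = 2.066406, coefficient = 2
x_2 = 1.6250, f(x_2) = 2.640625, coefficient = 2
x_3 = 1.8125, f(x_3) = 3.285156, coefficient = 2
x_4 = 2.0000, f(x_4) = 4.000000, coefficient = 2
x_5 = 2.1875, f(x_5) = 4.785156, coefficient = 2
x_6 = 2.3750, f(x_6) = 5.640625, coefficient = 2
x_7 = 2.5625, f(x_7) = 6.566406, coefficient = 2
x_8 = 2.7500, f(x_8) = 7.562500, coefficient = 1

I ≈ (0.187500/2) × 67.093750 = 6.290039
Exact value: 6.281250
Error: 0.008789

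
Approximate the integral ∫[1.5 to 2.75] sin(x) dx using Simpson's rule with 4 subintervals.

f(x) = sin(x)
a = 1.5, b = 2.75, n = 4
h = (b - a)/n = 0.312500

Simpson's rule: (h/3)[f(x₀) + 4f(x₁) + 2f(x₂) + ... + f(xₙ)]

x_0 = 1.5000, f(x_0) = 0.997495, coefficient = 1
x_1 = 1.8125, f(x_1) = 0.970932, coefficient = 4
x_2 = 2.1250, f(x_2) = 0.850320, coefficient = 2
x_3 = 2.4375, f(x_3) = 0.647343, coefficient = 4
x_4 = 2.7500, f(x_4) = 0.381661, coefficient = 1

I ≈ (0.312500/3) × 9.552892 = 0.995093
Exact value: 0.995040
Error: 0.000053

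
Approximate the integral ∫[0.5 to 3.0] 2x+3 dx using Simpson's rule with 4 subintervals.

f(x) = 2x+3
a = 0.5, b = 3.0, n = 4
h = (b - a)/n = 0.625000

Simpson's rule: (h/3)[f(x₀) + 4f(x₁) + 2f(x₂) + ... + f(xₙ)]

x_0 = 0.5000, f(x_0) = 4.000000, coefficient = 1
x_1 = 1.1250, f(x_1) = 5.250000, coefficient = 4
x_2 = 1.7500, f(x_2) = 6.500000, coefficient = 2
x_3 = 2.3750, f(x_3) = 7.750000, coefficient = 4
x_4 = 3.0000, f(x_4) = 9.000000, coefficient = 1

I ≈ (0.625000/3) × 78.000000 = 16.250000
Exact value: 16.250000
Error: 0.000000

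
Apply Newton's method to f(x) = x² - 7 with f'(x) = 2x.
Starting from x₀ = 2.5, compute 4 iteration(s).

f(x) = x² - 7
f'(x) = 2x
x₀ = 2.5

Newton-Raphson formula: x_{n+1} = x_n - f(x_n)/f'(x_n)

Iteration 1:
  f(2.500000) = -0.750000
  f'(2.500000) = 5.000000
  x_1 = 2.500000 - (-0.750000)/5.000000 = 2.650000
Iteration 2:
  f(2.650000) = 0.022500
  f'(2.650000) = 5.300000
  x_2 = 2.650000 - 0.022500/5.300000 = 2.645755
Iteration 3:
  f(2.645755) = 0.000018
  f'(2.645755) = 5.291509
  x_3 = 2.645755 - 0.000018/5.291509 = 2.645751
Iteration 4:
  f(2.645751) = 0.000000
  f'(2.645751) = 5.291503
  x_4 = 2.645751 - 0.000000/5.291503 = 2.645751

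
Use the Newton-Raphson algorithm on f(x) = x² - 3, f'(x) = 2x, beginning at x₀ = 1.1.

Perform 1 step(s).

f(x) = x² - 3
f'(x) = 2x
x₀ = 1.1

Newton-Raphson formula: x_{n+1} = x_n - f(x_n)/f'(x_n)

Iteration 1:
  f(1.100000) = -1.790000
  f'(1.100000) = 2.200000
  x_1 = 1.100000 - (-1.790000)/2.200000 = 1.913636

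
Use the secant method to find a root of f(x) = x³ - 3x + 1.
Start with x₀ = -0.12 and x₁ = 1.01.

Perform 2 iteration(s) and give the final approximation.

f(x) = x³ - 3x + 1
x₀ = -0.12, x₁ = 1.01

Secant formula: x_{n+1} = x_n - f(x_n)(x_n - x_{n-1})/(f(x_n) - f(x_{n-1}))

Iteration 1:
  f(-0.120000) = 1.358272
  f(1.010000) = -0.999699
  x_2 = 1.010000 - (-0.999699)×(1.010000 - (-0.120000))/(-0.999699 - 1.358272)
       = 0.530919
Iteration 2:
  f(1.010000) = -0.999699
  f(0.530919) = -0.443104
  x_3 = 0.530919 - (-0.443104)×(0.530919 - 1.010000)/(-0.443104 - (-0.999699))
       = 0.149524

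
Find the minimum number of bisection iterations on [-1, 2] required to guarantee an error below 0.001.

We need (b-a)/2^n ≤ 0.001
(2 - (-1))/2^n ≤ 0.001
3/2^n ≤ 0.001
2^n ≥ 3000
n ≥ log₂(3000) = 11.55
n ≥ 12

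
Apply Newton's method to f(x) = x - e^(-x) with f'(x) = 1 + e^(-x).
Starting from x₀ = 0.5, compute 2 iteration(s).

f(x) = x - e^(-x)
f'(x) = 1 + e^(-x)
x₀ = 0.5

Newton-Raphson formula: x_{n+1} = x_n - f(x_n)/f'(x_n)

Iteration 1:
  f(0.500000) = -0.106531
  f'(0.500000) = 1.606531
  x_1 = 0.500000 - (-0.106531)/1.606531 = 0.566311
Iteration 2:
  f(0.566311) = -0.001305
  f'(0.566311) = 1.567616
  x_2 = 0.566311 - (-0.001305)/1.567616 = 0.567143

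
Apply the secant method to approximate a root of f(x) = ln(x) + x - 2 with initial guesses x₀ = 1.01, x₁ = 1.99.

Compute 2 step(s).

f(x) = ln(x) + x - 2
x₀ = 1.01, x₁ = 1.99

Secant formula: x_{n+1} = x_n - f(x_n)(x_n - x_{n-1})/(f(x_n) - f(x_{n-1}))

Iteration 1:
  f(1.010000) = -0.980050
  f(1.990000) = 0.678135
  x_2 = 1.990000 - 0.678135×(1.990000 - 1.010000)/(0.678135 - (-0.980050))
       = 1.589217
Iteration 2:
  f(1.990000) = 0.678135
  f(1.589217) = 0.052459
  x_3 = 1.589217 - 0.052459×(1.589217 - 1.990000)/(0.052459 - 0.678135)
       = 1.555614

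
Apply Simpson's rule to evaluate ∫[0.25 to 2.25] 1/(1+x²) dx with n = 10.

f(x) = 1/(1+x²)
a = 0.25, b = 2.25, n = 10
h = (b - a)/n = 0.200000

Simpson's rule: (h/3)[f(x₀) + 4f(x₁) + 2f(x₂) + ... + f(xₙ)]

x_0 = 0.2500, f(x_0) = 0.941176, coefficient = 1
x_1 = 0.4500, f(x_1) = 0.831601, coefficient = 4
x_2 = 0.6500, f(x_2) = 0.702988, coefficient = 2
x_3 = 0.8500, f(x_3) = 0.580552, coefficient = 4
x_4 = 1.0500, f(x_4) = 0.475624, coefficient = 2
x_5 = 1.2500, f(x_5) = 0.390244, coefficient = 4
x_6 = 1.4500, f(x_6) = 0.322321, coefficient = 2
x_7 = 1.6500, f(x_7) = 0.268637, coefficient = 4
x_8 = 1.8500, f(x_8) = 0.226116, coefficient = 2
x_9 = 2.0500, f(x_9) = 0.192215, coefficient = 4
x_10 = 2.2500, f(x_10) = 0.164948, coefficient = 1

I ≈ (0.200000/3) × 13.613216 = 0.907548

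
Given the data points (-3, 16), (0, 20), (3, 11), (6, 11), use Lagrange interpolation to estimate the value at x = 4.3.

Lagrange interpolation formula:
P(x) = Σ yᵢ × Lᵢ(x)
where Lᵢ(x) = Π_{j≠i} (x - xⱼ)/(xᵢ - xⱼ)

L_0(4.3) = (4.3 - 0)/(-3 - 0) × (4.3 - 3)/(-3 - 3) × (4.3 - 6)/(-3 - 6) = 0.058660
L_1(4.3) = (4.3 - (-3))/(0 - (-3)) × (4.3 - 3)/(0 - 3) × (4.3 - 6)/(0 - 6) = -0.298759
L_2(4.3) = (4.3 - (-3))/(3 - (-3)) × (4.3 - 0)/(3 - 0) × (4.3 - 6)/(3 - 6) = 0.988204
L_3(4.3) = (4.3 - (-3))/(6 - (-3)) × (4.3 - 0)/(6 - 0) × (4.3 - 3)/(6 - 3) = 0.251895

P(4.3) = 16×L_0(4.3) + 20×L_1(4.3) + 11×L_2(4.3) + 11×L_3(4.3)
P(4.3) = 8.604469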